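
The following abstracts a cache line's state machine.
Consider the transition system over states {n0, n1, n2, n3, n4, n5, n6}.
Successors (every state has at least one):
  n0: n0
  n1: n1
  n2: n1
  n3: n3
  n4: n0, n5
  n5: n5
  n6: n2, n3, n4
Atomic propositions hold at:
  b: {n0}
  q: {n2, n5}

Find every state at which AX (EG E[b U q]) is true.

{n5}

E[b U q]: least fixpoint, start Z0 = Sat(q) = {n2, n5}, add states in Sat(b) with some successor in Z. Already a fixed point.
Sat(E[b U q]) = {n2, n5}
EG E[b U q]: greatest fixpoint, start Z0 = {n2, n5}, keep only states in Sat with some successor in Z. Z1 = {n5}; fixed.
Sat(EG E[b U q]) = {n5}
Sat(AX (EG E[b U q])) = {s : every successor in {n5}} = {n5}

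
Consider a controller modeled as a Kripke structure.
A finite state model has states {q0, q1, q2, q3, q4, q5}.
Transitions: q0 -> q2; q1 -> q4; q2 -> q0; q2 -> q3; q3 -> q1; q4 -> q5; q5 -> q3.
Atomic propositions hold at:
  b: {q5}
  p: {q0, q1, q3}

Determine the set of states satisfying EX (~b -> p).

Sat(~b) = {q0, q1, q2, q3, q4}
Sat(~b -> p) = {q0, q1, q3, q5}
Sat(EX (~b -> p)) = {s : some successor in {q0, q1, q3, q5}} = {q2, q3, q4, q5}

{q2, q3, q4, q5}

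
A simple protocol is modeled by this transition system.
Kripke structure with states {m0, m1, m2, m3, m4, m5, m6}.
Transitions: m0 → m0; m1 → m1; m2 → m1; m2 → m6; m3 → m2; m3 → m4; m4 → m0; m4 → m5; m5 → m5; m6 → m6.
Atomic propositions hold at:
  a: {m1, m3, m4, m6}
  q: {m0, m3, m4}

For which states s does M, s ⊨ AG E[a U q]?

E[a U q]: least fixpoint, start Z0 = Sat(q) = {m0, m3, m4}, add states in Sat(a) with some successor in Z. Already a fixed point.
Sat(E[a U q]) = {m0, m3, m4}
AG E[a U q]: greatest fixpoint, start Z0 = {m0, m3, m4}, keep only states in Sat with every successor in Z. Z1 = {m0}; fixed.
Sat(AG E[a U q]) = {m0}

{m0}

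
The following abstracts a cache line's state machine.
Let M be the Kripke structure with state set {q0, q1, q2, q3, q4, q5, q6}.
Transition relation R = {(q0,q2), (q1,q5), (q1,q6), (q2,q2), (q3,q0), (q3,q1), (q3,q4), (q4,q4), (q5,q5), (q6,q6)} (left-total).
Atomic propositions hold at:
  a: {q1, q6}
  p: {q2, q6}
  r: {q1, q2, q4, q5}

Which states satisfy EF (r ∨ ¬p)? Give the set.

Sat(¬p) = {q0, q1, q3, q4, q5}
Sat(r ∨ ¬p) = {q0, q1, q2, q3, q4, q5}
EF (r ∨ ¬p): least fixpoint, start Z0 = {q0, q1, q2, q3, q4, q5}, add states with some successor in Z. Already a fixed point.
Sat(EF (r ∨ ¬p)) = {q0, q1, q2, q3, q4, q5}

{q0, q1, q2, q3, q4, q5}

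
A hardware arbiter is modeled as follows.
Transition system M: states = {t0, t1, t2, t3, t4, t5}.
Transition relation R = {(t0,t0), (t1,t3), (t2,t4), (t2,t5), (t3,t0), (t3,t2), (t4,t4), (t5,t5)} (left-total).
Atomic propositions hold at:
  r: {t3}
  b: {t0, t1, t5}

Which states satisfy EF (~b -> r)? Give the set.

{t0, t1, t2, t3, t5}

Sat(~b) = {t2, t3, t4}
Sat(~b -> r) = {t0, t1, t3, t5}
EF (~b -> r): least fixpoint, start Z0 = {t0, t1, t3, t5}, add states with some successor in Z. Z1 = {t0, t1, t2, t3, t5}; fixed.
Sat(EF (~b -> r)) = {t0, t1, t2, t3, t5}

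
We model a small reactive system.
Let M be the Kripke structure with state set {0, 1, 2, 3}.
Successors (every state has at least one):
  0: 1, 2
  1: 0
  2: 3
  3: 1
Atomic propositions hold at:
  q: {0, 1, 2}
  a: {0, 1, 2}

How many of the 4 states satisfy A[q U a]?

3

A[q U a]: least fixpoint, start Z0 = Sat(a) = {0, 1, 2}, add states in Sat(q) with every successor in Z. Already a fixed point.
Sat(A[q U a]) = {0, 1, 2}
|Sat(A[q U a])| = |{0, 1, 2}| = 3.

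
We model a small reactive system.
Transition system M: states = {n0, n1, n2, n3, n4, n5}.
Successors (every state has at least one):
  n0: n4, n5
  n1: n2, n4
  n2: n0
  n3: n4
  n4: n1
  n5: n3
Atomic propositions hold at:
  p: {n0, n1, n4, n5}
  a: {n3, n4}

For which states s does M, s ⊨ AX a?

{n3, n5}

Sat(AX a) = {s : every successor in {n3, n4}} = {n3, n5}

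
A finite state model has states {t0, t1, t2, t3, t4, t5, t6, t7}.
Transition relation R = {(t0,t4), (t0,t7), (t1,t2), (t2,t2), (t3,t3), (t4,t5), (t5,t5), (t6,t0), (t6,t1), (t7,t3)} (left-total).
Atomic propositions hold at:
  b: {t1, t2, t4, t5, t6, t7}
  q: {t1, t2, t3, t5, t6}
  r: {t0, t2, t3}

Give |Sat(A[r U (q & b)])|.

4

Sat(q & b) = {t1, t2, t5, t6}
A[r U (q & b)]: least fixpoint, start Z0 = Sat((q & b)) = {t1, t2, t5, t6}, add states in Sat(r) with every successor in Z. Already a fixed point.
Sat(A[r U (q & b)]) = {t1, t2, t5, t6}
|Sat(A[r U (q & b)])| = |{t1, t2, t5, t6}| = 4.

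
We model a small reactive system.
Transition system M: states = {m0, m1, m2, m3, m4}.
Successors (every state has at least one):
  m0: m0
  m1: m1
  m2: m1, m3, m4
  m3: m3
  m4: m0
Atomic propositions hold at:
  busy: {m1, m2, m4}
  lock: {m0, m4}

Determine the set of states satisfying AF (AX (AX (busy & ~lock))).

{m1}

Sat(~lock) = {m1, m2, m3}
Sat(busy & ~lock) = {m1, m2}
Sat(AX (busy & ~lock)) = {s : every successor in {m1, m2}} = {m1}
Sat(AX (AX (busy & ~lock))) = {s : every successor in {m1}} = {m1}
AF (AX (AX (busy & ~lock))): least fixpoint, start Z0 = {m1}, add states with every successor in Z. Already a fixed point.
Sat(AF (AX (AX (busy & ~lock)))) = {m1}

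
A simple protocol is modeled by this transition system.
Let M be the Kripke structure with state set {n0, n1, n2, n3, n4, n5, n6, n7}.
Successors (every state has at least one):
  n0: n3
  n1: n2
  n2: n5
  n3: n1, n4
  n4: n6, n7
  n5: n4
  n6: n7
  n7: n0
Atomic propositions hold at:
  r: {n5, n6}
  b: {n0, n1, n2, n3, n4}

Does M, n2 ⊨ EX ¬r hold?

No

Sat(¬r) = {n0, n1, n2, n3, n4, n7}
Sat(EX ¬r) = {s : some successor in {n0, n1, n2, n3, n4, n7}} = {n0, n1, n3, n4, n5, n6, n7}
n2 ∉ Sat(EX ¬r) = {n0, n1, n3, n4, n5, n6, n7}, so the formula does not hold at n2.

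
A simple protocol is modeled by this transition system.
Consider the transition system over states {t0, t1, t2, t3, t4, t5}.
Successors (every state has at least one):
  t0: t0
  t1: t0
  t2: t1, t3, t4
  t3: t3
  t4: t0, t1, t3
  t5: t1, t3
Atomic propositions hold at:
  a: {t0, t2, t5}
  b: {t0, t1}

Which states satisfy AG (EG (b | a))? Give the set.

{t0, t1}

Sat(b | a) = {t0, t1, t2, t5}
EG (b | a): greatest fixpoint, start Z0 = {t0, t1, t2, t5}, keep only states in Sat with some successor in Z. Already a fixed point.
Sat(EG (b | a)) = {t0, t1, t2, t5}
AG (EG (b | a)): greatest fixpoint, start Z0 = {t0, t1, t2, t5}, keep only states in Sat with every successor in Z. Z1 = {t0, t1}; fixed.
Sat(AG (EG (b | a))) = {t0, t1}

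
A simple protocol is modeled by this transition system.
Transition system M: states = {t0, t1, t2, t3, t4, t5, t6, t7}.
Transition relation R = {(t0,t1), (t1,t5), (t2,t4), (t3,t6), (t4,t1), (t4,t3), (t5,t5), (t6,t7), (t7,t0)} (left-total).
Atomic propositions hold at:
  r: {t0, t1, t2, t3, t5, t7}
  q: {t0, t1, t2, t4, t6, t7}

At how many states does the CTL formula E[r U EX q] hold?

Sat(EX q) = {s : some successor in {t0, t1, t2, t4, t6, t7}} = {t0, t2, t3, t4, t6, t7}
E[r U EX q]: least fixpoint, start Z0 = Sat(EX q) = {t0, t2, t3, t4, t6, t7}, add states in Sat(r) with some successor in Z. Already a fixed point.
Sat(E[r U EX q]) = {t0, t2, t3, t4, t6, t7}
|Sat(E[r U EX q])| = |{t0, t2, t3, t4, t6, t7}| = 6.

6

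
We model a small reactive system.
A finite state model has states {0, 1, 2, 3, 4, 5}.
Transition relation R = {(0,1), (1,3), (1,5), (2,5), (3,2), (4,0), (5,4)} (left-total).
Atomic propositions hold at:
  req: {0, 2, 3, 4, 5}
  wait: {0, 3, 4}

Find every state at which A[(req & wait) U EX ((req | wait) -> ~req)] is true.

Sat(req & wait) = {0, 3, 4}
Sat(req | wait) = {0, 2, 3, 4, 5}
Sat(~req) = {1}
Sat((req | wait) -> ~req) = {1}
Sat(EX ((req | wait) -> ~req)) = {s : some successor in {1}} = {0}
A[(req & wait) U EX ((req | wait) -> ~req)]: least fixpoint, start Z0 = Sat(EX ((req | wait) -> ~req)) = {0}, add states in Sat(req & wait) with every successor in Z. Z1 = {0, 4}; fixed.
Sat(A[(req & wait) U EX ((req | wait) -> ~req)]) = {0, 4}

{0, 4}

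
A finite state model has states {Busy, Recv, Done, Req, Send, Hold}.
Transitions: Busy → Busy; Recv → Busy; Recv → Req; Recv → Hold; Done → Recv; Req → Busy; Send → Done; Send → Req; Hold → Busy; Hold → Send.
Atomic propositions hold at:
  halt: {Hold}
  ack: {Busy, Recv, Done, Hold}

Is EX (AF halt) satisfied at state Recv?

AF halt: least fixpoint, start Z0 = {Hold}, add states with every successor in Z. Already a fixed point.
Sat(AF halt) = {Hold}
Sat(EX (AF halt)) = {s : some successor in {Hold}} = {Recv}
Recv ∈ Sat(EX (AF halt)) = {Recv}, so the formula holds at Recv.

Yes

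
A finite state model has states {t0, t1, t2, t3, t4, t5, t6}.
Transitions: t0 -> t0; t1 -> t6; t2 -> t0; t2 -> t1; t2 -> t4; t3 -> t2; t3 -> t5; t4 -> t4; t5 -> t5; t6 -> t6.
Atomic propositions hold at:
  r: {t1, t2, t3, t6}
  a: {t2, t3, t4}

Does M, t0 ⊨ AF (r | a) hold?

No

Sat(r | a) = {t1, t2, t3, t4, t6}
AF (r | a): least fixpoint, start Z0 = {t1, t2, t3, t4, t6}, add states with every successor in Z. Already a fixed point.
Sat(AF (r | a)) = {t1, t2, t3, t4, t6}
t0 ∉ Sat(AF (r | a)) = {t1, t2, t3, t4, t6}, so the formula does not hold at t0.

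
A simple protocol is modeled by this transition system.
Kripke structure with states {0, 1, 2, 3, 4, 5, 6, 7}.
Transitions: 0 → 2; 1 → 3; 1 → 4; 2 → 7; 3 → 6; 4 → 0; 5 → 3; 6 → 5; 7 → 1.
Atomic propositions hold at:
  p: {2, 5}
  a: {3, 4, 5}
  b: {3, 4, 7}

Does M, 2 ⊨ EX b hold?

Sat(EX b) = {s : some successor in {3, 4, 7}} = {1, 2, 5}
2 ∈ Sat(EX b) = {1, 2, 5}, so the formula holds at 2.

Yes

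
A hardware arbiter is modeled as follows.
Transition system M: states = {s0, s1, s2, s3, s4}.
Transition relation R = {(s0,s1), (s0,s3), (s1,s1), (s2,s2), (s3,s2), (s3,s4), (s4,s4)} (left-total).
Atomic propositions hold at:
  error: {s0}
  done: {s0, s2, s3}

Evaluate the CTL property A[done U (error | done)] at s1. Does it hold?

No

Sat(error | done) = {s0, s2, s3}
A[done U (error | done)]: least fixpoint, start Z0 = Sat((error | done)) = {s0, s2, s3}, add states in Sat(done) with every successor in Z. Already a fixed point.
Sat(A[done U (error | done)]) = {s0, s2, s3}
s1 ∉ Sat(A[done U (error | done)]) = {s0, s2, s3}, so the formula does not hold at s1.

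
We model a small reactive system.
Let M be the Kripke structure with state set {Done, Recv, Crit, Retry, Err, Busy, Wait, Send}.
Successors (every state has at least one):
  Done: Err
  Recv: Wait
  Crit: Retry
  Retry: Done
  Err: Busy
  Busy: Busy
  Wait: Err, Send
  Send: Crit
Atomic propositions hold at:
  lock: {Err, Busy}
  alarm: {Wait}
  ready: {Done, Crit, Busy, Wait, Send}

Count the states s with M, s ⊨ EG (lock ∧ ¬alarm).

2

Sat(¬alarm) = {Done, Recv, Crit, Retry, Err, Busy, Send}
Sat(lock ∧ ¬alarm) = {Err, Busy}
EG (lock ∧ ¬alarm): greatest fixpoint, start Z0 = {Err, Busy}, keep only states in Sat with some successor in Z. Already a fixed point.
Sat(EG (lock ∧ ¬alarm)) = {Err, Busy}
|Sat(EG (lock ∧ ¬alarm))| = |{Err, Busy}| = 2.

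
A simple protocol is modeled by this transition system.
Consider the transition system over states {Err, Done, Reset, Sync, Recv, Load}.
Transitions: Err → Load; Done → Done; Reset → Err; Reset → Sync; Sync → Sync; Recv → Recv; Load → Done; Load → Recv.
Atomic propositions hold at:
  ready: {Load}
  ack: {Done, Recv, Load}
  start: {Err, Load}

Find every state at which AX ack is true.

Sat(AX ack) = {s : every successor in {Done, Recv, Load}} = {Err, Done, Recv, Load}

{Err, Done, Recv, Load}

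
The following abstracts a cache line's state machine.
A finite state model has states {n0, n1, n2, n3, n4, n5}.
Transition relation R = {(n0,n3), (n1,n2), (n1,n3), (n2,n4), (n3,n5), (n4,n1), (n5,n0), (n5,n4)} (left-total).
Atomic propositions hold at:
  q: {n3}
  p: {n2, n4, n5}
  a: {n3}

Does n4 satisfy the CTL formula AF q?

No

AF q: least fixpoint, start Z0 = {n3}, add states with every successor in Z. Z1 = {n0, n3}; fixed.
Sat(AF q) = {n0, n3}
n4 ∉ Sat(AF q) = {n0, n3}, so the formula does not hold at n4.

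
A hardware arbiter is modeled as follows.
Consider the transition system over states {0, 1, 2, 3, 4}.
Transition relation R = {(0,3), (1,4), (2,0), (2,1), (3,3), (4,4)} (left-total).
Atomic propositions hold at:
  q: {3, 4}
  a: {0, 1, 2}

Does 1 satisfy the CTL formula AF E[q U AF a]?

AF a: least fixpoint, start Z0 = {0, 1, 2}, add states with every successor in Z. Already a fixed point.
Sat(AF a) = {0, 1, 2}
E[q U AF a]: least fixpoint, start Z0 = Sat(AF a) = {0, 1, 2}, add states in Sat(q) with some successor in Z. Already a fixed point.
Sat(E[q U AF a]) = {0, 1, 2}
AF E[q U AF a]: least fixpoint, start Z0 = {0, 1, 2}, add states with every successor in Z. Already a fixed point.
Sat(AF E[q U AF a]) = {0, 1, 2}
1 ∈ Sat(AF E[q U AF a]) = {0, 1, 2}, so the formula holds at 1.

Yes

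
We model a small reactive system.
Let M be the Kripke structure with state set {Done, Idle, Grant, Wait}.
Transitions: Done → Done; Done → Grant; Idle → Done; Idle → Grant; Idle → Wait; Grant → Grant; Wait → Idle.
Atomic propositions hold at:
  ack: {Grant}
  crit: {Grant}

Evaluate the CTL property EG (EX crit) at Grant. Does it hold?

Yes

Sat(EX crit) = {s : some successor in {Grant}} = {Done, Idle, Grant}
EG (EX crit): greatest fixpoint, start Z0 = {Done, Idle, Grant}, keep only states in Sat with some successor in Z. Already a fixed point.
Sat(EG (EX crit)) = {Done, Idle, Grant}
Grant ∈ Sat(EG (EX crit)) = {Done, Idle, Grant}, so the formula holds at Grant.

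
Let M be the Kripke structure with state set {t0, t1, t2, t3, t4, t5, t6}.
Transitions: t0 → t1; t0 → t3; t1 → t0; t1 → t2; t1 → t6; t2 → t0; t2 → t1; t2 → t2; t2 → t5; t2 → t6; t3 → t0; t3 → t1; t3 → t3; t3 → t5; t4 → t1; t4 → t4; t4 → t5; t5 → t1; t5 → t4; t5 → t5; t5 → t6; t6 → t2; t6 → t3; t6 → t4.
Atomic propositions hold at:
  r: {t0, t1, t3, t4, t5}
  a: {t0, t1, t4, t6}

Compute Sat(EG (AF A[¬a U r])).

Sat(¬a) = {t2, t3, t5}
A[¬a U r]: least fixpoint, start Z0 = Sat(r) = {t0, t1, t3, t4, t5}, add states in Sat(¬a) with every successor in Z. Already a fixed point.
Sat(A[¬a U r]) = {t0, t1, t3, t4, t5}
AF A[¬a U r]: least fixpoint, start Z0 = {t0, t1, t3, t4, t5}, add states with every successor in Z. Already a fixed point.
Sat(AF A[¬a U r]) = {t0, t1, t3, t4, t5}
EG (AF A[¬a U r]): greatest fixpoint, start Z0 = {t0, t1, t3, t4, t5}, keep only states in Sat with some successor in Z. Already a fixed point.
Sat(EG (AF A[¬a U r])) = {t0, t1, t3, t4, t5}

{t0, t1, t3, t4, t5}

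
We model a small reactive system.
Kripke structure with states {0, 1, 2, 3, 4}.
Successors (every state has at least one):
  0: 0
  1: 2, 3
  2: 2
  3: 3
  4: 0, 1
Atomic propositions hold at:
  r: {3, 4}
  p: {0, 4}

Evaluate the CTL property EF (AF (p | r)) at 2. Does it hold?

Sat(p | r) = {0, 3, 4}
AF (p | r): least fixpoint, start Z0 = {0, 3, 4}, add states with every successor in Z. Already a fixed point.
Sat(AF (p | r)) = {0, 3, 4}
EF (AF (p | r)): least fixpoint, start Z0 = {0, 3, 4}, add states with some successor in Z. Z1 = {0, 1, 3, 4}; fixed.
Sat(EF (AF (p | r))) = {0, 1, 3, 4}
2 ∉ Sat(EF (AF (p | r))) = {0, 1, 3, 4}, so the formula does not hold at 2.

No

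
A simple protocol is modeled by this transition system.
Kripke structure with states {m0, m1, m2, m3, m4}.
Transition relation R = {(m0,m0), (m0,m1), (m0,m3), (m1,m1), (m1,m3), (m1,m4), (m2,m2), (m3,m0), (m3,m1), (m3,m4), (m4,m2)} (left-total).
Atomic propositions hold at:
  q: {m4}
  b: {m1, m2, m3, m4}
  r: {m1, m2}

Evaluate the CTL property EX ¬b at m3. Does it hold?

Sat(¬b) = {m0}
Sat(EX ¬b) = {s : some successor in {m0}} = {m0, m3}
m3 ∈ Sat(EX ¬b) = {m0, m3}, so the formula holds at m3.

Yes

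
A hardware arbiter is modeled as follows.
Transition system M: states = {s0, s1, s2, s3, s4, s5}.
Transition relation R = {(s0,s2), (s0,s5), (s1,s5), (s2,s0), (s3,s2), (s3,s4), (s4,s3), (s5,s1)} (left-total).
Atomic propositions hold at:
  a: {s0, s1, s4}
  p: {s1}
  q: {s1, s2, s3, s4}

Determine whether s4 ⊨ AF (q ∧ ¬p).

Sat(¬p) = {s0, s2, s3, s4, s5}
Sat(q ∧ ¬p) = {s2, s3, s4}
AF (q ∧ ¬p): least fixpoint, start Z0 = {s2, s3, s4}, add states with every successor in Z. Already a fixed point.
Sat(AF (q ∧ ¬p)) = {s2, s3, s4}
s4 ∈ Sat(AF (q ∧ ¬p)) = {s2, s3, s4}, so the formula holds at s4.

Yes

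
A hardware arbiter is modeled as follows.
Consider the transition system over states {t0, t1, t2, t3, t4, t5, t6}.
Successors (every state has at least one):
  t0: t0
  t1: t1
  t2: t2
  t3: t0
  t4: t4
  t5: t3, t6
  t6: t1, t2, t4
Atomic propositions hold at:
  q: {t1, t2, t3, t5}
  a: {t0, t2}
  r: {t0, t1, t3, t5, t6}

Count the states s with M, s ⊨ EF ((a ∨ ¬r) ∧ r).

Sat(¬r) = {t2, t4}
Sat(a ∨ ¬r) = {t0, t2, t4}
Sat((a ∨ ¬r) ∧ r) = {t0}
EF ((a ∨ ¬r) ∧ r): least fixpoint, start Z0 = {t0}, add states with some successor in Z. Z1 = {t0, t3}; Z2 = {t0, t3, t5}; fixed.
Sat(EF ((a ∨ ¬r) ∧ r)) = {t0, t3, t5}
|Sat(EF ((a ∨ ¬r) ∧ r))| = |{t0, t3, t5}| = 3.

3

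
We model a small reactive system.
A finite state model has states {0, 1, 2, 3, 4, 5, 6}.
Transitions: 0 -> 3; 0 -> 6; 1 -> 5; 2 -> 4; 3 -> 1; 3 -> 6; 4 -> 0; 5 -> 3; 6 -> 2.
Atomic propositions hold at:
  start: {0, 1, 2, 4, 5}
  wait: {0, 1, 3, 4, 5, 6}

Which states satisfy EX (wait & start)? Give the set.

{1, 2, 3, 4}

Sat(wait & start) = {0, 1, 4, 5}
Sat(EX (wait & start)) = {s : some successor in {0, 1, 4, 5}} = {1, 2, 3, 4}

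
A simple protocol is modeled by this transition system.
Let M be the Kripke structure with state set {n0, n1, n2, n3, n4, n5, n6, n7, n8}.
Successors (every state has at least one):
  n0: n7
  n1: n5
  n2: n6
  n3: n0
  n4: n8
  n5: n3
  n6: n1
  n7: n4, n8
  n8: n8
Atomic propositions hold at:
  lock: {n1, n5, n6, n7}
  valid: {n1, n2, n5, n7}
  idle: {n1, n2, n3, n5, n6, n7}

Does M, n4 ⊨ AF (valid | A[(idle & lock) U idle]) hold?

No

Sat(idle & lock) = {n1, n5, n6, n7}
A[(idle & lock) U idle]: least fixpoint, start Z0 = Sat(idle) = {n1, n2, n3, n5, n6, n7}, add states in Sat(idle & lock) with every successor in Z. Already a fixed point.
Sat(A[(idle & lock) U idle]) = {n1, n2, n3, n5, n6, n7}
Sat(valid | A[(idle & lock) U idle]) = {n1, n2, n3, n5, n6, n7}
AF (valid | A[(idle & lock) U idle]): least fixpoint, start Z0 = {n1, n2, n3, n5, n6, n7}, add states with every successor in Z. Z1 = {n0, n1, n2, n3, n5, n6, n7}; fixed.
Sat(AF (valid | A[(idle & lock) U idle])) = {n0, n1, n2, n3, n5, n6, n7}
n4 ∉ Sat(AF (valid | A[(idle & lock) U idle])) = {n0, n1, n2, n3, n5, n6, n7}, so the formula does not hold at n4.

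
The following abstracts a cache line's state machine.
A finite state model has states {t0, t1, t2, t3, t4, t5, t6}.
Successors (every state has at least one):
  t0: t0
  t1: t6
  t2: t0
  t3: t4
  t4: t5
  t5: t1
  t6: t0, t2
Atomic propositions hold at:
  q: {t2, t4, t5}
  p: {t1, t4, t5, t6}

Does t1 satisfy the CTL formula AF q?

AF q: least fixpoint, start Z0 = {t2, t4, t5}, add states with every successor in Z. Z1 = {t2, t3, t4, t5}; fixed.
Sat(AF q) = {t2, t3, t4, t5}
t1 ∉ Sat(AF q) = {t2, t3, t4, t5}, so the formula does not hold at t1.

No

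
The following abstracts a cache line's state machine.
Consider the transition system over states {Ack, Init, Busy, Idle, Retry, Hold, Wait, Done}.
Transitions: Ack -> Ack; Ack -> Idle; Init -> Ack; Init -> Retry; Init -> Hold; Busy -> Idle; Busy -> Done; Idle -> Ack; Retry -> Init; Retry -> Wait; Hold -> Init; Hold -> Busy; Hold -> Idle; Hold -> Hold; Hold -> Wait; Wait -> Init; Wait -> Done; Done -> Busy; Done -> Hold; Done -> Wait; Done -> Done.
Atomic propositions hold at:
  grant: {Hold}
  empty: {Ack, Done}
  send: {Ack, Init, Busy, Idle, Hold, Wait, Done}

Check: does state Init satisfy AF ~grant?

Yes

Sat(~grant) = {Ack, Init, Busy, Idle, Retry, Wait, Done}
AF ~grant: least fixpoint, start Z0 = {Ack, Init, Busy, Idle, Retry, Wait, Done}, add states with every successor in Z. Already a fixed point.
Sat(AF ~grant) = {Ack, Init, Busy, Idle, Retry, Wait, Done}
Init ∈ Sat(AF ~grant) = {Ack, Init, Busy, Idle, Retry, Wait, Done}, so the formula holds at Init.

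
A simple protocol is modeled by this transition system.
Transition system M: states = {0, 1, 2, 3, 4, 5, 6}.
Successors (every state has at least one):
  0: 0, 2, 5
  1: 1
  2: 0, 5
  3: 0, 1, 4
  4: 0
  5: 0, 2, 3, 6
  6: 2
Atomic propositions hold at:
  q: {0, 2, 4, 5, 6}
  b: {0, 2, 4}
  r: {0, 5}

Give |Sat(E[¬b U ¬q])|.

Sat(¬b) = {1, 3, 5, 6}
Sat(¬q) = {1, 3}
E[¬b U ¬q]: least fixpoint, start Z0 = Sat(¬q) = {1, 3}, add states in Sat(¬b) with some successor in Z. Z1 = {1, 3, 5}; fixed.
Sat(E[¬b U ¬q]) = {1, 3, 5}
|Sat(E[¬b U ¬q])| = |{1, 3, 5}| = 3.

3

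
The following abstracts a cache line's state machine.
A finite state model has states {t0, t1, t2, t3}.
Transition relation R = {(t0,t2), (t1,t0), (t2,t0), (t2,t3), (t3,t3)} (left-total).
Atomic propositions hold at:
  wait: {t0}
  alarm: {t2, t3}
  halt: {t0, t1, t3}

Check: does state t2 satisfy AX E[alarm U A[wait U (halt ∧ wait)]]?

Sat(halt ∧ wait) = {t0}
A[wait U (halt ∧ wait)]: least fixpoint, start Z0 = Sat((halt ∧ wait)) = {t0}, add states in Sat(wait) with every successor in Z. Already a fixed point.
Sat(A[wait U (halt ∧ wait)]) = {t0}
E[alarm U A[wait U (halt ∧ wait)]]: least fixpoint, start Z0 = Sat(A[wait U (halt ∧ wait)]) = {t0}, add states in Sat(alarm) with some successor in Z. Z1 = {t0, t2}; fixed.
Sat(E[alarm U A[wait U (halt ∧ wait)]]) = {t0, t2}
Sat(AX E[alarm U A[wait U (halt ∧ wait)]]) = {s : every successor in {t0, t2}} = {t0, t1}
t2 ∉ Sat(AX E[alarm U A[wait U (halt ∧ wait)]]) = {t0, t1}, so the formula does not hold at t2.

No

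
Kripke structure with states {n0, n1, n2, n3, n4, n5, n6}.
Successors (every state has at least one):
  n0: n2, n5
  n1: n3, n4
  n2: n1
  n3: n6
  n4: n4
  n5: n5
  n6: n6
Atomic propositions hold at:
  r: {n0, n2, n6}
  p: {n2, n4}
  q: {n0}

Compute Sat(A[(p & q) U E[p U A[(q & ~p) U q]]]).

{n0}

Sat(p & q) = ∅
Sat(~p) = {n0, n1, n3, n5, n6}
Sat(q & ~p) = {n0}
A[(q & ~p) U q]: least fixpoint, start Z0 = Sat(q) = {n0}, add states in Sat(q & ~p) with every successor in Z. Already a fixed point.
Sat(A[(q & ~p) U q]) = {n0}
E[p U A[(q & ~p) U q]]: least fixpoint, start Z0 = Sat(A[(q & ~p) U q]) = {n0}, add states in Sat(p) with some successor in Z. Already a fixed point.
Sat(E[p U A[(q & ~p) U q]]) = {n0}
A[(p & q) U E[p U A[(q & ~p) U q]]]: least fixpoint, start Z0 = Sat(E[p U A[(q & ~p) U q]]) = {n0}, add states in Sat(p & q) with every successor in Z. Already a fixed point.
Sat(A[(p & q) U E[p U A[(q & ~p) U q]]]) = {n0}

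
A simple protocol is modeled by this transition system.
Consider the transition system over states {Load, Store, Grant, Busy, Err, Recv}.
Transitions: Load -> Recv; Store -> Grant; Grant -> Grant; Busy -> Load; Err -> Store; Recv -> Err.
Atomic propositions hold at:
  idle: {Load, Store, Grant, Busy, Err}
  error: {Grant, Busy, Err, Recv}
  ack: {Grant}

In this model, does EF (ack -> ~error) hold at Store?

Sat(~error) = {Load, Store}
Sat(ack -> ~error) = {Load, Store, Busy, Err, Recv}
EF (ack -> ~error): least fixpoint, start Z0 = {Load, Store, Busy, Err, Recv}, add states with some successor in Z. Already a fixed point.
Sat(EF (ack -> ~error)) = {Load, Store, Busy, Err, Recv}
Store ∈ Sat(EF (ack -> ~error)) = {Load, Store, Busy, Err, Recv}, so the formula holds at Store.

Yes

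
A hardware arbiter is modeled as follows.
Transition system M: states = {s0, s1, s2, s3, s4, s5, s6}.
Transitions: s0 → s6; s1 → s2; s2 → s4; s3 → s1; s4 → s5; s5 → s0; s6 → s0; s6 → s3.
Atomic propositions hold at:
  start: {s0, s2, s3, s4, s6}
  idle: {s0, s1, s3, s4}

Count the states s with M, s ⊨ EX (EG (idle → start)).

Sat(idle → start) = {s0, s2, s3, s4, s5, s6}
EG (idle → start): greatest fixpoint, start Z0 = {s0, s2, s3, s4, s5, s6}, keep only states in Sat with some successor in Z. Z1 = {s0, s2, s4, s5, s6}; fixed.
Sat(EG (idle → start)) = {s0, s2, s4, s5, s6}
Sat(EX (EG (idle → start))) = {s : some successor in {s0, s2, s4, s5, s6}} = {s0, s1, s2, s4, s5, s6}
|Sat(EX (EG (idle → start)))| = |{s0, s1, s2, s4, s5, s6}| = 6.

6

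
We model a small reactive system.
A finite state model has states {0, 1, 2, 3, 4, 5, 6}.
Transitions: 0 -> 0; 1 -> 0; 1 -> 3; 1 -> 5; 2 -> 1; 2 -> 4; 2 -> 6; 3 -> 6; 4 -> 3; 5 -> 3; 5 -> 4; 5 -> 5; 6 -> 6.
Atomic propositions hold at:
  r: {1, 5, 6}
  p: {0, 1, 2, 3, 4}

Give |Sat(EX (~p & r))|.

Sat(~p) = {5, 6}
Sat(~p & r) = {5, 6}
Sat(EX (~p & r)) = {s : some successor in {5, 6}} = {1, 2, 3, 5, 6}
|Sat(EX (~p & r))| = |{1, 2, 3, 5, 6}| = 5.

5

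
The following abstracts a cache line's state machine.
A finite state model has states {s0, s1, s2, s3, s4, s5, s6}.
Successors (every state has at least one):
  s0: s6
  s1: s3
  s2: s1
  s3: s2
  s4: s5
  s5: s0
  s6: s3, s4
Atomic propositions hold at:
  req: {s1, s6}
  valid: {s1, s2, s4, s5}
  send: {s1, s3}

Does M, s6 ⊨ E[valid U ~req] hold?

No

Sat(~req) = {s0, s2, s3, s4, s5}
E[valid U ~req]: least fixpoint, start Z0 = Sat(~req) = {s0, s2, s3, s4, s5}, add states in Sat(valid) with some successor in Z. Z1 = {s0, s1, s2, s3, s4, s5}; fixed.
Sat(E[valid U ~req]) = {s0, s1, s2, s3, s4, s5}
s6 ∉ Sat(E[valid U ~req]) = {s0, s1, s2, s3, s4, s5}, so the formula does not hold at s6.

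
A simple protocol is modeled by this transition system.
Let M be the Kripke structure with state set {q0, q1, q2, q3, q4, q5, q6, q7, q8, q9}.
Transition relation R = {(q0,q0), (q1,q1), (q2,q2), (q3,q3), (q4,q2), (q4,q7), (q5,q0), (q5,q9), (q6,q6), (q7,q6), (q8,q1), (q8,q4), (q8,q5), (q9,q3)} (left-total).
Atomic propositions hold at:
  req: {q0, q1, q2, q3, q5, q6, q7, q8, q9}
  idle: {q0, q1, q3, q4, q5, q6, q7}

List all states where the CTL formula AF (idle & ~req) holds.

Sat(~req) = {q4}
Sat(idle & ~req) = {q4}
AF (idle & ~req): least fixpoint, start Z0 = {q4}, add states with every successor in Z. Already a fixed point.
Sat(AF (idle & ~req)) = {q4}

{q4}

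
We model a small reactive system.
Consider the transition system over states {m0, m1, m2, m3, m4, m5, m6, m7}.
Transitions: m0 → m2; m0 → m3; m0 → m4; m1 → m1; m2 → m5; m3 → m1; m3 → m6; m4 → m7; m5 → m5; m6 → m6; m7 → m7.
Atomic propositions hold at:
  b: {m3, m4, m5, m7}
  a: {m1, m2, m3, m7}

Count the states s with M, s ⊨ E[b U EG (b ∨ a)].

Sat(b ∨ a) = {m1, m2, m3, m4, m5, m7}
EG (b ∨ a): greatest fixpoint, start Z0 = {m1, m2, m3, m4, m5, m7}, keep only states in Sat with some successor in Z. Already a fixed point.
Sat(EG (b ∨ a)) = {m1, m2, m3, m4, m5, m7}
E[b U EG (b ∨ a)]: least fixpoint, start Z0 = Sat(EG (b ∨ a)) = {m1, m2, m3, m4, m5, m7}, add states in Sat(b) with some successor in Z. Already a fixed point.
Sat(E[b U EG (b ∨ a)]) = {m1, m2, m3, m4, m5, m7}
|Sat(E[b U EG (b ∨ a)])| = |{m1, m2, m3, m4, m5, m7}| = 6.

6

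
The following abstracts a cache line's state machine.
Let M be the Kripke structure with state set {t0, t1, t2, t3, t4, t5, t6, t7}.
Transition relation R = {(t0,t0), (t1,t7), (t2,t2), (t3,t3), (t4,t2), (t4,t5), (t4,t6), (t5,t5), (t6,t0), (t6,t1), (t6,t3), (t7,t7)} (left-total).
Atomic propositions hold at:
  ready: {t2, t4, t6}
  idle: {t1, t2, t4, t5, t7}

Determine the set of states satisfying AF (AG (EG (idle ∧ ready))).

Sat(idle ∧ ready) = {t2, t4}
EG (idle ∧ ready): greatest fixpoint, start Z0 = {t2, t4}, keep only states in Sat with some successor in Z. Already a fixed point.
Sat(EG (idle ∧ ready)) = {t2, t4}
AG (EG (idle ∧ ready)): greatest fixpoint, start Z0 = {t2, t4}, keep only states in Sat with every successor in Z. Z1 = {t2}; fixed.
Sat(AG (EG (idle ∧ ready))) = {t2}
AF (AG (EG (idle ∧ ready))): least fixpoint, start Z0 = {t2}, add states with every successor in Z. Already a fixed point.
Sat(AF (AG (EG (idle ∧ ready)))) = {t2}

{t2}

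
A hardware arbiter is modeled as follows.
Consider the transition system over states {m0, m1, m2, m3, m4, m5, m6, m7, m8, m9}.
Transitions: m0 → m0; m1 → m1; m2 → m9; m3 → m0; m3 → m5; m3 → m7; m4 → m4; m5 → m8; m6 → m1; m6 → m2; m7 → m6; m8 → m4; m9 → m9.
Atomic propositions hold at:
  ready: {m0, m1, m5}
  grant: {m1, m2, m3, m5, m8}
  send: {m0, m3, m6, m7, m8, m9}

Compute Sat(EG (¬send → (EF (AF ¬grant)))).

Sat(¬send) = {m1, m2, m4, m5}
Sat(¬grant) = {m0, m4, m6, m7, m9}
AF ¬grant: least fixpoint, start Z0 = {m0, m4, m6, m7, m9}, add states with every successor in Z. Z1 = {m0, m2, m4, m6, m7, m8, m9}; Z2 = {m0, m2, m4, m5, m6, m7, m8, m9}; Z3 = {m0, m2, m3, m4, m5, m6, m7, m8, m9}; fixed.
Sat(AF ¬grant) = {m0, m2, m3, m4, m5, m6, m7, m8, m9}
EF (AF ¬grant): least fixpoint, start Z0 = {m0, m2, m3, m4, m5, m6, m7, m8, m9}, add states with some successor in Z. Already a fixed point.
Sat(EF (AF ¬grant)) = {m0, m2, m3, m4, m5, m6, m7, m8, m9}
Sat(¬send → (EF (AF ¬grant))) = {m0, m2, m3, m4, m5, m6, m7, m8, m9}
EG (¬send → (EF (AF ¬grant))): greatest fixpoint, start Z0 = {m0, m2, m3, m4, m5, m6, m7, m8, m9}, keep only states in Sat with some successor in Z. Already a fixed point.
Sat(EG (¬send → (EF (AF ¬grant)))) = {m0, m2, m3, m4, m5, m6, m7, m8, m9}

{m0, m2, m3, m4, m5, m6, m7, m8, m9}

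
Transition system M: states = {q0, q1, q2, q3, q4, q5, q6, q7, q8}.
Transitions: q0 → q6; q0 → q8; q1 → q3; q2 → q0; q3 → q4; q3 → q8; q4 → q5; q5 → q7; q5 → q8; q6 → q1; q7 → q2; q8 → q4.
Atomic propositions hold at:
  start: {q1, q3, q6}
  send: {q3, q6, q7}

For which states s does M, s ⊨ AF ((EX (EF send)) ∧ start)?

{q1, q3, q6}

EF send: least fixpoint, start Z0 = {q3, q6, q7}, add states with some successor in Z. Z1 = {q0, q1, q3, q5, q6, q7}; Z2 = {q0, q1, q2, q3, q4, q5, q6, q7}; Z3 = {q0, q1, q2, q3, q4, q5, q6, q7, q8}; fixed.
Sat(EF send) = {q0, q1, q2, q3, q4, q5, q6, q7, q8}
Sat(EX (EF send)) = {s : some successor in {q0, q1, q2, q3, q4, q5, q6, q7, q8}} = {q0, q1, q2, q3, q4, q5, q6, q7, q8}
Sat((EX (EF send)) ∧ start) = {q1, q3, q6}
AF ((EX (EF send)) ∧ start): least fixpoint, start Z0 = {q1, q3, q6}, add states with every successor in Z. Already a fixed point.
Sat(AF ((EX (EF send)) ∧ start)) = {q1, q3, q6}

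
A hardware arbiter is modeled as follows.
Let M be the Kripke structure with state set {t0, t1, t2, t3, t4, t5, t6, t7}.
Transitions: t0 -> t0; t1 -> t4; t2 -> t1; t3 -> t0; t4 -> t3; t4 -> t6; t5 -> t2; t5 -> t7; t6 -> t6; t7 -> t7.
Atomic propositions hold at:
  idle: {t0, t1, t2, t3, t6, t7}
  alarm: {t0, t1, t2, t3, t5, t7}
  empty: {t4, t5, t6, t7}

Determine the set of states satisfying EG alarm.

{t0, t3, t5, t7}

EG alarm: greatest fixpoint, start Z0 = {t0, t1, t2, t3, t5, t7}, keep only states in Sat with some successor in Z. Z1 = {t0, t2, t3, t5, t7}; Z2 = {t0, t3, t5, t7}; fixed.
Sat(EG alarm) = {t0, t3, t5, t7}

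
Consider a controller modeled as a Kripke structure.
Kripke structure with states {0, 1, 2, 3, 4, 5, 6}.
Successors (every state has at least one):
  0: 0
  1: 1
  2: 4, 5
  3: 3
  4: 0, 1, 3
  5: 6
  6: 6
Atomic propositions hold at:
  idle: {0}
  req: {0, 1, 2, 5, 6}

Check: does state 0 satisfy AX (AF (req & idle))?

Sat(req & idle) = {0}
AF (req & idle): least fixpoint, start Z0 = {0}, add states with every successor in Z. Already a fixed point.
Sat(AF (req & idle)) = {0}
Sat(AX (AF (req & idle))) = {s : every successor in {0}} = {0}
0 ∈ Sat(AX (AF (req & idle))) = {0}, so the formula holds at 0.

Yes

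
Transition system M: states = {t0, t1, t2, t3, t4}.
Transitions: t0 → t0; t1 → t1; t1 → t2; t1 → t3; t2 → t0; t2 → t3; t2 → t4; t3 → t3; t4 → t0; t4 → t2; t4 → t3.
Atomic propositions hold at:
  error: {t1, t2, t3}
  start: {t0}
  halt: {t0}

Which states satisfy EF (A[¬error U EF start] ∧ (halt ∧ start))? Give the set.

{t0, t1, t2, t4}

Sat(¬error) = {t0, t4}
EF start: least fixpoint, start Z0 = {t0}, add states with some successor in Z. Z1 = {t0, t2, t4}; Z2 = {t0, t1, t2, t4}; fixed.
Sat(EF start) = {t0, t1, t2, t4}
A[¬error U EF start]: least fixpoint, start Z0 = Sat(EF start) = {t0, t1, t2, t4}, add states in Sat(¬error) with every successor in Z. Already a fixed point.
Sat(A[¬error U EF start]) = {t0, t1, t2, t4}
Sat(halt ∧ start) = {t0}
Sat(A[¬error U EF start] ∧ (halt ∧ start)) = {t0}
EF (A[¬error U EF start] ∧ (halt ∧ start)): least fixpoint, start Z0 = {t0}, add states with some successor in Z. Z1 = {t0, t2, t4}; Z2 = {t0, t1, t2, t4}; fixed.
Sat(EF (A[¬error U EF start] ∧ (halt ∧ start))) = {t0, t1, t2, t4}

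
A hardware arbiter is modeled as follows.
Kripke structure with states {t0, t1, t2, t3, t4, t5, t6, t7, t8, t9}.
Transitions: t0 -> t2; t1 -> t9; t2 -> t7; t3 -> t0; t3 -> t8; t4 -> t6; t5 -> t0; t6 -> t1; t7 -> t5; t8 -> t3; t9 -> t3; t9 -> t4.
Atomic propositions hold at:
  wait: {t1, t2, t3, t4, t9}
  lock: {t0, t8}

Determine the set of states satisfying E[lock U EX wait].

Sat(EX wait) = {s : some successor in {t1, t2, t3, t4, t9}} = {t0, t1, t6, t8, t9}
E[lock U EX wait]: least fixpoint, start Z0 = Sat(EX wait) = {t0, t1, t6, t8, t9}, add states in Sat(lock) with some successor in Z. Already a fixed point.
Sat(E[lock U EX wait]) = {t0, t1, t6, t8, t9}

{t0, t1, t6, t8, t9}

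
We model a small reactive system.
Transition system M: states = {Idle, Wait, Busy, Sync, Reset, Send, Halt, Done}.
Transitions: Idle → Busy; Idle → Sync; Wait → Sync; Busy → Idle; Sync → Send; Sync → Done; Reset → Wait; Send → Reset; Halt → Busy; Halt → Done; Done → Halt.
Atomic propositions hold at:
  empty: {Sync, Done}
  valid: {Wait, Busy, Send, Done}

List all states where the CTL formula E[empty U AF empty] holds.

AF empty: least fixpoint, start Z0 = {Sync, Done}, add states with every successor in Z. Z1 = {Wait, Sync, Done}; Z2 = {Wait, Sync, Reset, Done}; Z3 = {Wait, Sync, Reset, Send, Done}; fixed.
Sat(AF empty) = {Wait, Sync, Reset, Send, Done}
E[empty U AF empty]: least fixpoint, start Z0 = Sat(AF empty) = {Wait, Sync, Reset, Send, Done}, add states in Sat(empty) with some successor in Z. Already a fixed point.
Sat(E[empty U AF empty]) = {Wait, Sync, Reset, Send, Done}

{Wait, Sync, Reset, Send, Done}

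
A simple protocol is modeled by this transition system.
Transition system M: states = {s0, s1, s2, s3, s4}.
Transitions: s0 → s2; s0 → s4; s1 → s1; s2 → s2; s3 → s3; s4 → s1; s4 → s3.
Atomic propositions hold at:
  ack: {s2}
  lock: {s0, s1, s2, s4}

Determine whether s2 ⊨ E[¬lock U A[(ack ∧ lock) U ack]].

Yes

Sat(¬lock) = {s3}
Sat(ack ∧ lock) = {s2}
A[(ack ∧ lock) U ack]: least fixpoint, start Z0 = Sat(ack) = {s2}, add states in Sat(ack ∧ lock) with every successor in Z. Already a fixed point.
Sat(A[(ack ∧ lock) U ack]) = {s2}
E[¬lock U A[(ack ∧ lock) U ack]]: least fixpoint, start Z0 = Sat(A[(ack ∧ lock) U ack]) = {s2}, add states in Sat(¬lock) with some successor in Z. Already a fixed point.
Sat(E[¬lock U A[(ack ∧ lock) U ack]]) = {s2}
s2 ∈ Sat(E[¬lock U A[(ack ∧ lock) U ack]]) = {s2}, so the formula holds at s2.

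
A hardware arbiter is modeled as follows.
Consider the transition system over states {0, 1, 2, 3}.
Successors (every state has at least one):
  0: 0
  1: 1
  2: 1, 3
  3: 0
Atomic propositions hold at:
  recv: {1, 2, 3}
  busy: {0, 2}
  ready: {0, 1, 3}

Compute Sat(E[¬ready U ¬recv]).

{0}

Sat(¬ready) = {2}
Sat(¬recv) = {0}
E[¬ready U ¬recv]: least fixpoint, start Z0 = Sat(¬recv) = {0}, add states in Sat(¬ready) with some successor in Z. Already a fixed point.
Sat(E[¬ready U ¬recv]) = {0}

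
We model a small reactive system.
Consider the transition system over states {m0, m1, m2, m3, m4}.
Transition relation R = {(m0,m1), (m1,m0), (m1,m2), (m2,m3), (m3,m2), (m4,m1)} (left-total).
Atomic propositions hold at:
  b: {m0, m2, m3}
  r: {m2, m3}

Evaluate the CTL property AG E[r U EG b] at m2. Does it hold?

EG b: greatest fixpoint, start Z0 = {m0, m2, m3}, keep only states in Sat with some successor in Z. Z1 = {m2, m3}; fixed.
Sat(EG b) = {m2, m3}
E[r U EG b]: least fixpoint, start Z0 = Sat(EG b) = {m2, m3}, add states in Sat(r) with some successor in Z. Already a fixed point.
Sat(E[r U EG b]) = {m2, m3}
AG E[r U EG b]: greatest fixpoint, start Z0 = {m2, m3}, keep only states in Sat with every successor in Z. Already a fixed point.
Sat(AG E[r U EG b]) = {m2, m3}
m2 ∈ Sat(AG E[r U EG b]) = {m2, m3}, so the formula holds at m2.

Yes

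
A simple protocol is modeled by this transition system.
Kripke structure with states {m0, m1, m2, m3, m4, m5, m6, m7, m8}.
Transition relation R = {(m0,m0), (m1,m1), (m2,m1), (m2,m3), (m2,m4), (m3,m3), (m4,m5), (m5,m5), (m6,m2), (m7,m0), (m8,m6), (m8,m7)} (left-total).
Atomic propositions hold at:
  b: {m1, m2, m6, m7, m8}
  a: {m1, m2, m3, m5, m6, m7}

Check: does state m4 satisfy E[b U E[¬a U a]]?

Yes

Sat(¬a) = {m0, m4, m8}
E[¬a U a]: least fixpoint, start Z0 = Sat(a) = {m1, m2, m3, m5, m6, m7}, add states in Sat(¬a) with some successor in Z. Z1 = {m1, m2, m3, m4, m5, m6, m7, m8}; fixed.
Sat(E[¬a U a]) = {m1, m2, m3, m4, m5, m6, m7, m8}
E[b U E[¬a U a]]: least fixpoint, start Z0 = Sat(E[¬a U a]) = {m1, m2, m3, m4, m5, m6, m7, m8}, add states in Sat(b) with some successor in Z. Already a fixed point.
Sat(E[b U E[¬a U a]]) = {m1, m2, m3, m4, m5, m6, m7, m8}
m4 ∈ Sat(E[b U E[¬a U a]]) = {m1, m2, m3, m4, m5, m6, m7, m8}, so the formula holds at m4.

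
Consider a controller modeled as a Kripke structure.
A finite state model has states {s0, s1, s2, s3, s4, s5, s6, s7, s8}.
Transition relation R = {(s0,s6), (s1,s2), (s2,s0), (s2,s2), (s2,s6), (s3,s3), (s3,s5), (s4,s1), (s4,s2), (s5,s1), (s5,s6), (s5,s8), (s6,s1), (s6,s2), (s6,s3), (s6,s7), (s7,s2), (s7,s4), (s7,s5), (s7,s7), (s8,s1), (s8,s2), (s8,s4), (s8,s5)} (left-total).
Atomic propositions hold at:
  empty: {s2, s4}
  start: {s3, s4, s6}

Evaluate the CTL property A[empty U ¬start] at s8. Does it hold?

Sat(¬start) = {s0, s1, s2, s5, s7, s8}
A[empty U ¬start]: least fixpoint, start Z0 = Sat(¬start) = {s0, s1, s2, s5, s7, s8}, add states in Sat(empty) with every successor in Z. Z1 = {s0, s1, s2, s4, s5, s7, s8}; fixed.
Sat(A[empty U ¬start]) = {s0, s1, s2, s4, s5, s7, s8}
s8 ∈ Sat(A[empty U ¬start]) = {s0, s1, s2, s4, s5, s7, s8}, so the formula holds at s8.

Yes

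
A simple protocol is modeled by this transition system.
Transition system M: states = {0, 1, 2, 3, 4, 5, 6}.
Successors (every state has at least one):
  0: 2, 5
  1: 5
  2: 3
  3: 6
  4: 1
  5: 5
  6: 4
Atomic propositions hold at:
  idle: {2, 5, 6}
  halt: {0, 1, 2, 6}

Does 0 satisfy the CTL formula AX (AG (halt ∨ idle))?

Sat(halt ∨ idle) = {0, 1, 2, 5, 6}
AG (halt ∨ idle): greatest fixpoint, start Z0 = {0, 1, 2, 5, 6}, keep only states in Sat with every successor in Z. Z1 = {0, 1, 5}; Z2 = {1, 5}; fixed.
Sat(AG (halt ∨ idle)) = {1, 5}
Sat(AX (AG (halt ∨ idle))) = {s : every successor in {1, 5}} = {1, 4, 5}
0 ∉ Sat(AX (AG (halt ∨ idle))) = {1, 4, 5}, so the formula does not hold at 0.

No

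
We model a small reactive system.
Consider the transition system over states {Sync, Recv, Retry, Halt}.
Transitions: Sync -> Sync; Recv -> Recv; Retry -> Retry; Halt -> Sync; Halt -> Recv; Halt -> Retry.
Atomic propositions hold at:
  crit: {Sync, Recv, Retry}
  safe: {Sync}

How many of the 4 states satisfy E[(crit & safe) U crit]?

3

Sat(crit & safe) = {Sync}
E[(crit & safe) U crit]: least fixpoint, start Z0 = Sat(crit) = {Sync, Recv, Retry}, add states in Sat(crit & safe) with some successor in Z. Already a fixed point.
Sat(E[(crit & safe) U crit]) = {Sync, Recv, Retry}
|Sat(E[(crit & safe) U crit])| = |{Sync, Recv, Retry}| = 3.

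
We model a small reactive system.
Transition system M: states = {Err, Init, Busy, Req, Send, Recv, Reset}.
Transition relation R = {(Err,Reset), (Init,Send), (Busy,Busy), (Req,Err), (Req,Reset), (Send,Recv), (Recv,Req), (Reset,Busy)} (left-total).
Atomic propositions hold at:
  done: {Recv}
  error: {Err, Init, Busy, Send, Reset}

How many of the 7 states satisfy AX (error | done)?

Sat(error | done) = {Err, Init, Busy, Send, Recv, Reset}
Sat(AX (error | done)) = {s : every successor in {Err, Init, Busy, Send, Recv, Reset}} = {Err, Init, Busy, Req, Send, Reset}
|Sat(AX (error | done))| = |{Err, Init, Busy, Req, Send, Reset}| = 6.

6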